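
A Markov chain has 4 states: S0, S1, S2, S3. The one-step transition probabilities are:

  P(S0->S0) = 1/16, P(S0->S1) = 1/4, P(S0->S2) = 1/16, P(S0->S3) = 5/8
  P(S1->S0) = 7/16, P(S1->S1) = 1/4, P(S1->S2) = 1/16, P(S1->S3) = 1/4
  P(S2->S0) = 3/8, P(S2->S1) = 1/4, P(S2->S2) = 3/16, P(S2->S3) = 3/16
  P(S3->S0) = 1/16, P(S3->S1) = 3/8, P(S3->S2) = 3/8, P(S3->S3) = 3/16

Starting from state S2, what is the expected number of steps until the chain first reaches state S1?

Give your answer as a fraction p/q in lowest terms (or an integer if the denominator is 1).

Let h_i = expected steps to first reach S1 from state i.
Boundary: h_S1 = 0.
First-step equations for the other states:
  h_S0 = 1 + 1/16*h_S0 + 1/4*h_S1 + 1/16*h_S2 + 5/8*h_S3
  h_S2 = 1 + 3/8*h_S0 + 1/4*h_S1 + 3/16*h_S2 + 3/16*h_S3
  h_S3 = 1 + 1/16*h_S0 + 3/8*h_S1 + 3/8*h_S2 + 3/16*h_S3

Substituting h_S1 = 0 and rearranging gives the linear system (I - Q) h = 1:
  [15/16, -1/16, -5/8] . (h_S0, h_S2, h_S3) = 1
  [-3/8, 13/16, -3/16] . (h_S0, h_S2, h_S3) = 1
  [-1/16, -3/8, 13/16] . (h_S0, h_S2, h_S3) = 1

Solving yields:
  h_S0 = 408/121
  h_S2 = 424/121
  h_S3 = 376/121

Starting state is S2, so the expected hitting time is h_S2 = 424/121.

Answer: 424/121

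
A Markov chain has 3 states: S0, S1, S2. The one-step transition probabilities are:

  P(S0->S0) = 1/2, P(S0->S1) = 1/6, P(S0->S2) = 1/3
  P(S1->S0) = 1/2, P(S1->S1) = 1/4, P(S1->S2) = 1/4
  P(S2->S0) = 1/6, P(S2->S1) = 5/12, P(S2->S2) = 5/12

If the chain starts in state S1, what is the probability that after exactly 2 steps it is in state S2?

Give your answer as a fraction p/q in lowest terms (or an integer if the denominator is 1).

Computing P^2 by repeated multiplication:
P^1 =
  S0: [1/2, 1/6, 1/3]
  S1: [1/2, 1/4, 1/4]
  S2: [1/6, 5/12, 5/12]
P^2 =
  S0: [7/18, 19/72, 25/72]
  S1: [5/12, 1/4, 1/3]
  S2: [13/36, 11/36, 1/3]

(P^2)[S1 -> S2] = 1/3

Answer: 1/3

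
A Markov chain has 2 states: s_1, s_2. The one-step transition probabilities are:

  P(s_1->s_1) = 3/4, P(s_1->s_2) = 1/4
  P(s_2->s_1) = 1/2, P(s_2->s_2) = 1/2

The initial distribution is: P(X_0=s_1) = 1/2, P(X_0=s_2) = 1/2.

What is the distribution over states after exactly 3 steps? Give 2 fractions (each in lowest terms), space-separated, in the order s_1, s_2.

Answer: 85/128 43/128

Derivation:
Propagating the distribution step by step (d_{t+1} = d_t * P):
d_0 = (s_1=1/2, s_2=1/2)
  d_1[s_1] = 1/2*3/4 + 1/2*1/2 = 5/8
  d_1[s_2] = 1/2*1/4 + 1/2*1/2 = 3/8
d_1 = (s_1=5/8, s_2=3/8)
  d_2[s_1] = 5/8*3/4 + 3/8*1/2 = 21/32
  d_2[s_2] = 5/8*1/4 + 3/8*1/2 = 11/32
d_2 = (s_1=21/32, s_2=11/32)
  d_3[s_1] = 21/32*3/4 + 11/32*1/2 = 85/128
  d_3[s_2] = 21/32*1/4 + 11/32*1/2 = 43/128
d_3 = (s_1=85/128, s_2=43/128)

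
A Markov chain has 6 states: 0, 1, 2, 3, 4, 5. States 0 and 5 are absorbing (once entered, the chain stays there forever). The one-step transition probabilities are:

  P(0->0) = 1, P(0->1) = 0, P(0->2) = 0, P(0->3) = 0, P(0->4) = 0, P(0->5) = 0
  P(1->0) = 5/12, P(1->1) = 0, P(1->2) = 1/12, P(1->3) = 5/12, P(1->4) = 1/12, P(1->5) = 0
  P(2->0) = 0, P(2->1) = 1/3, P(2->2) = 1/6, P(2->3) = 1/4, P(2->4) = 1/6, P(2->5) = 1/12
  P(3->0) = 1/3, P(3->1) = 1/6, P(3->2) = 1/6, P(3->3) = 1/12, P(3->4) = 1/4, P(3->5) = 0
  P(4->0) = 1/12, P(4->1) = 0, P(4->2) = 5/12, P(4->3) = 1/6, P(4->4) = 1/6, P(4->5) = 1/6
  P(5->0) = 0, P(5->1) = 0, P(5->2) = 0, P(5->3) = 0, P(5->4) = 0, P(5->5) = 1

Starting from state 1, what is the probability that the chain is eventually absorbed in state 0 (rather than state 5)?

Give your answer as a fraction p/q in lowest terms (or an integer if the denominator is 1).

Let a_i = P(absorbed in 0 | start in state i).
Boundary conditions: a_0 = 1, a_5 = 0.
For each transient state i, a_i = sum_j P(i->j) * a_j:
  a_1 = 5/12*a_0 + 0*a_1 + 1/12*a_2 + 5/12*a_3 + 1/12*a_4 + 0*a_5
  a_2 = 0*a_0 + 1/3*a_1 + 1/6*a_2 + 1/4*a_3 + 1/6*a_4 + 1/12*a_5
  a_3 = 1/3*a_0 + 1/6*a_1 + 1/6*a_2 + 1/12*a_3 + 1/4*a_4 + 0*a_5
  a_4 = 1/12*a_0 + 0*a_1 + 5/12*a_2 + 1/6*a_3 + 1/6*a_4 + 1/6*a_5

Substituting a_0 = 1 and a_5 = 0, rearrange to (I - Q) a = r where r[i] = P(i -> 0):
  [1, -1/12, -5/12, -1/12] . (a_1, a_2, a_3, a_4) = 5/12
  [-1/3, 5/6, -1/4, -1/6] . (a_1, a_2, a_3, a_4) = 0
  [-1/6, -1/6, 11/12, -1/4] . (a_1, a_2, a_3, a_4) = 1/3
  [0, -5/12, -1/6, 5/6] . (a_1, a_2, a_3, a_4) = 1/12

Solving yields:
  a_1 = 3233/3707
  a_2 = 243/337
  a_3 = 3054/3707
  a_4 = 2318/3707

Starting state is 1, so the absorption probability is a_1 = 3233/3707.

Answer: 3233/3707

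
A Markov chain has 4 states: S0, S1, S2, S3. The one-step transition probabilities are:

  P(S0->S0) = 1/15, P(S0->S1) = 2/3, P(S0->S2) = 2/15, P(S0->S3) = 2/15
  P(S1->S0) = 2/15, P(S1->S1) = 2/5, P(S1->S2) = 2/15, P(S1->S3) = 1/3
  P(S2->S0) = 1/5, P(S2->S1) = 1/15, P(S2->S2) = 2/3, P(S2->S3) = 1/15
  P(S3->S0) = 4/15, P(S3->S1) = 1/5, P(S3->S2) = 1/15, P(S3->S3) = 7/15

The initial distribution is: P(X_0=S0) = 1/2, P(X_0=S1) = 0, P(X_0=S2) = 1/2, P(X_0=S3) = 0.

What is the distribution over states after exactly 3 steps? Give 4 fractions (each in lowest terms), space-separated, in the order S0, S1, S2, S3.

Answer: 1171/6750 1943/6750 338/1125 268/1125

Derivation:
Propagating the distribution step by step (d_{t+1} = d_t * P):
d_0 = (S0=1/2, S1=0, S2=1/2, S3=0)
  d_1[S0] = 1/2*1/15 + 0*2/15 + 1/2*1/5 + 0*4/15 = 2/15
  d_1[S1] = 1/2*2/3 + 0*2/5 + 1/2*1/15 + 0*1/5 = 11/30
  d_1[S2] = 1/2*2/15 + 0*2/15 + 1/2*2/3 + 0*1/15 = 2/5
  d_1[S3] = 1/2*2/15 + 0*1/3 + 1/2*1/15 + 0*7/15 = 1/10
d_1 = (S0=2/15, S1=11/30, S2=2/5, S3=1/10)
  d_2[S0] = 2/15*1/15 + 11/30*2/15 + 2/5*1/5 + 1/10*4/15 = 37/225
  d_2[S1] = 2/15*2/3 + 11/30*2/5 + 2/5*1/15 + 1/10*1/5 = 127/450
  d_2[S2] = 2/15*2/15 + 11/30*2/15 + 2/5*2/3 + 1/10*1/15 = 17/50
  d_2[S3] = 2/15*2/15 + 11/30*1/3 + 2/5*1/15 + 1/10*7/15 = 16/75
d_2 = (S0=37/225, S1=127/450, S2=17/50, S3=16/75)
  d_3[S0] = 37/225*1/15 + 127/450*2/15 + 17/50*1/5 + 16/75*4/15 = 1171/6750
  d_3[S1] = 37/225*2/3 + 127/450*2/5 + 17/50*1/15 + 16/75*1/5 = 1943/6750
  d_3[S2] = 37/225*2/15 + 127/450*2/15 + 17/50*2/3 + 16/75*1/15 = 338/1125
  d_3[S3] = 37/225*2/15 + 127/450*1/3 + 17/50*1/15 + 16/75*7/15 = 268/1125
d_3 = (S0=1171/6750, S1=1943/6750, S2=338/1125, S3=268/1125)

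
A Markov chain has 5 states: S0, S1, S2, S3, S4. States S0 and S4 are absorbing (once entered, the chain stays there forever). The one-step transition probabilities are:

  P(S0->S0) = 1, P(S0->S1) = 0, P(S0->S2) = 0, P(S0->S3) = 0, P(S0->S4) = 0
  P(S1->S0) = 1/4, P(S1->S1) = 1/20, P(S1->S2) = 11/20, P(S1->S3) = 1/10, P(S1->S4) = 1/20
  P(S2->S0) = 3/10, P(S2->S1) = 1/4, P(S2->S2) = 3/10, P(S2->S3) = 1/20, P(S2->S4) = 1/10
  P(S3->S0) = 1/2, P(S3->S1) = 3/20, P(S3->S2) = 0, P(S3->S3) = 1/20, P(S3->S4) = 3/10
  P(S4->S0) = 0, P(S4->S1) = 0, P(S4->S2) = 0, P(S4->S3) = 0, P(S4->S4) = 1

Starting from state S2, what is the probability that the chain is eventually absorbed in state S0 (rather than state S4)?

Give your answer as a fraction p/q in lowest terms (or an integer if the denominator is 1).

Answer: 1455/1946

Derivation:
Let a_i = P(absorbed in S0 | start in state i).
Boundary conditions: a_S0 = 1, a_S4 = 0.
For each transient state i, a_i = sum_j P(i->j) * a_j:
  a_S1 = 1/4*a_S0 + 1/20*a_S1 + 11/20*a_S2 + 1/10*a_S3 + 1/20*a_S4
  a_S2 = 3/10*a_S0 + 1/4*a_S1 + 3/10*a_S2 + 1/20*a_S3 + 1/10*a_S4
  a_S3 = 1/2*a_S0 + 3/20*a_S1 + 0*a_S2 + 1/20*a_S3 + 3/10*a_S4

Substituting a_S0 = 1 and a_S4 = 0, rearrange to (I - Q) a = r where r[i] = P(i -> S0):
  [19/20, -11/20, -1/10] . (a_S1, a_S2, a_S3) = 1/4
  [-1/4, 7/10, -1/20] . (a_S1, a_S2, a_S3) = 3/10
  [-3/20, 0, 19/20] . (a_S1, a_S2, a_S3) = 1/2

Solving yields:
  a_S1 = 1487/1946
  a_S2 = 1455/1946
  a_S3 = 1259/1946

Starting state is S2, so the absorption probability is a_S2 = 1455/1946.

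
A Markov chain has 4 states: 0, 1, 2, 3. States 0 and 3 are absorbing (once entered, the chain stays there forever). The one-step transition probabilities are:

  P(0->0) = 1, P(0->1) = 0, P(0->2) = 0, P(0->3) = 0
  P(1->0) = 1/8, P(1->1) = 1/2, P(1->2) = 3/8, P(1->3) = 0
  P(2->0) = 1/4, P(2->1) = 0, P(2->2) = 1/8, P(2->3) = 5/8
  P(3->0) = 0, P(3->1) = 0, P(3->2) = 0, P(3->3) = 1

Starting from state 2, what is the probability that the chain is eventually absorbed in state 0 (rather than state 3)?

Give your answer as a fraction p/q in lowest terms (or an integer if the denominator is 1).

Answer: 2/7

Derivation:
Let a_i = P(absorbed in 0 | start in state i).
Boundary conditions: a_0 = 1, a_3 = 0.
For each transient state i, a_i = sum_j P(i->j) * a_j:
  a_1 = 1/8*a_0 + 1/2*a_1 + 3/8*a_2 + 0*a_3
  a_2 = 1/4*a_0 + 0*a_1 + 1/8*a_2 + 5/8*a_3

Substituting a_0 = 1 and a_3 = 0, rearrange to (I - Q) a = r where r[i] = P(i -> 0):
  [1/2, -3/8] . (a_1, a_2) = 1/8
  [0, 7/8] . (a_1, a_2) = 1/4

Solving yields:
  a_1 = 13/28
  a_2 = 2/7

Starting state is 2, so the absorption probability is a_2 = 2/7.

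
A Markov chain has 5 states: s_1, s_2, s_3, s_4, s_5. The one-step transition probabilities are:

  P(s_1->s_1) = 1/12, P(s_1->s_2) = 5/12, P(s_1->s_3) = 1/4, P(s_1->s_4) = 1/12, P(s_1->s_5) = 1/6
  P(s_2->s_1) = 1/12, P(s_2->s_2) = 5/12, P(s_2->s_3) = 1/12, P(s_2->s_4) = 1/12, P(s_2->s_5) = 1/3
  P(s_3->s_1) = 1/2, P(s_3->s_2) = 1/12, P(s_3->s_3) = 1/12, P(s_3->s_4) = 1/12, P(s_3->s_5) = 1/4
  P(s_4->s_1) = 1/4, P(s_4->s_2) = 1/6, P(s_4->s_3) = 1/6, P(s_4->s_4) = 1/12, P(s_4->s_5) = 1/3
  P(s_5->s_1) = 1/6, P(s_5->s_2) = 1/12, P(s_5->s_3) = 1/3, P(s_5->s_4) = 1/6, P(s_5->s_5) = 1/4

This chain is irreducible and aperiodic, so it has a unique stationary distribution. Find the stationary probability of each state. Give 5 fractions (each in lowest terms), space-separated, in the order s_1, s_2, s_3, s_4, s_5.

The stationary distribution satisfies pi = pi * P, i.e.:
  pi_s_1 = 1/12*pi_s_1 + 1/12*pi_s_2 + 1/2*pi_s_3 + 1/4*pi_s_4 + 1/6*pi_s_5
  pi_s_2 = 5/12*pi_s_1 + 5/12*pi_s_2 + 1/12*pi_s_3 + 1/6*pi_s_4 + 1/12*pi_s_5
  pi_s_3 = 1/4*pi_s_1 + 1/12*pi_s_2 + 1/12*pi_s_3 + 1/6*pi_s_4 + 1/3*pi_s_5
  pi_s_4 = 1/12*pi_s_1 + 1/12*pi_s_2 + 1/12*pi_s_3 + 1/12*pi_s_4 + 1/6*pi_s_5
  pi_s_5 = 1/6*pi_s_1 + 1/3*pi_s_2 + 1/4*pi_s_3 + 1/3*pi_s_4 + 1/4*pi_s_5
with normalization: pi_s_1 + pi_s_2 + pi_s_3 + pi_s_4 + pi_s_5 = 1.

Using the first 4 balance equations plus normalization, the linear system A*pi = b is:
  [-11/12, 1/12, 1/2, 1/4, 1/6] . pi = 0
  [5/12, -7/12, 1/12, 1/6, 1/12] . pi = 0
  [1/4, 1/12, -11/12, 1/6, 1/3] . pi = 0
  [1/12, 1/12, 1/12, -11/12, 1/6] . pi = 0
  [1, 1, 1, 1, 1] . pi = 1

Solving yields:
  pi_s_1 = 4469/22082
  pi_s_2 = 5285/22082
  pi_s_3 = 2112/11041
  pi_s_4 = 1161/11041
  pi_s_5 = 2891/11041

Verification (pi * P):
  4469/22082*1/12 + 5285/22082*1/12 + 2112/11041*1/2 + 1161/11041*1/4 + 2891/11041*1/6 = 4469/22082 = pi_s_1  (ok)
  4469/22082*5/12 + 5285/22082*5/12 + 2112/11041*1/12 + 1161/11041*1/6 + 2891/11041*1/12 = 5285/22082 = pi_s_2  (ok)
  4469/22082*1/4 + 5285/22082*1/12 + 2112/11041*1/12 + 1161/11041*1/6 + 2891/11041*1/3 = 2112/11041 = pi_s_3  (ok)
  4469/22082*1/12 + 5285/22082*1/12 + 2112/11041*1/12 + 1161/11041*1/12 + 2891/11041*1/6 = 1161/11041 = pi_s_4  (ok)
  4469/22082*1/6 + 5285/22082*1/3 + 2112/11041*1/4 + 1161/11041*1/3 + 2891/11041*1/4 = 2891/11041 = pi_s_5  (ok)

Answer: 4469/22082 5285/22082 2112/11041 1161/11041 2891/11041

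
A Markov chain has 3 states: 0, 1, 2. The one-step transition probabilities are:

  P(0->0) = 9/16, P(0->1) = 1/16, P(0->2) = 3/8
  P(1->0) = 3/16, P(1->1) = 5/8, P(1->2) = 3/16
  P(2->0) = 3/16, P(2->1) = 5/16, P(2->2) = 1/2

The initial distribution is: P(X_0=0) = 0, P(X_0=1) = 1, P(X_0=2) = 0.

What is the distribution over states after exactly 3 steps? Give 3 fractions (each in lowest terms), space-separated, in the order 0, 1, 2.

Answer: 291/1024 803/2048 663/2048

Derivation:
Propagating the distribution step by step (d_{t+1} = d_t * P):
d_0 = (0=0, 1=1, 2=0)
  d_1[0] = 0*9/16 + 1*3/16 + 0*3/16 = 3/16
  d_1[1] = 0*1/16 + 1*5/8 + 0*5/16 = 5/8
  d_1[2] = 0*3/8 + 1*3/16 + 0*1/2 = 3/16
d_1 = (0=3/16, 1=5/8, 2=3/16)
  d_2[0] = 3/16*9/16 + 5/8*3/16 + 3/16*3/16 = 33/128
  d_2[1] = 3/16*1/16 + 5/8*5/8 + 3/16*5/16 = 59/128
  d_2[2] = 3/16*3/8 + 5/8*3/16 + 3/16*1/2 = 9/32
d_2 = (0=33/128, 1=59/128, 2=9/32)
  d_3[0] = 33/128*9/16 + 59/128*3/16 + 9/32*3/16 = 291/1024
  d_3[1] = 33/128*1/16 + 59/128*5/8 + 9/32*5/16 = 803/2048
  d_3[2] = 33/128*3/8 + 59/128*3/16 + 9/32*1/2 = 663/2048
d_3 = (0=291/1024, 1=803/2048, 2=663/2048)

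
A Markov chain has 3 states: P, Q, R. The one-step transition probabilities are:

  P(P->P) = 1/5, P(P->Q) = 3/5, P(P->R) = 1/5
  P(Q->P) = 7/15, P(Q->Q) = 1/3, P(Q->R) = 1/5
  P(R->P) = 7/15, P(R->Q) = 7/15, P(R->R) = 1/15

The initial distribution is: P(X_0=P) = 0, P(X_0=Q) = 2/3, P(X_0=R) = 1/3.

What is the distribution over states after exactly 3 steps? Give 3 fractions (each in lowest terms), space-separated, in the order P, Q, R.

Answer: 1267/3375 4541/10125 1783/10125

Derivation:
Propagating the distribution step by step (d_{t+1} = d_t * P):
d_0 = (P=0, Q=2/3, R=1/3)
  d_1[P] = 0*1/5 + 2/3*7/15 + 1/3*7/15 = 7/15
  d_1[Q] = 0*3/5 + 2/3*1/3 + 1/3*7/15 = 17/45
  d_1[R] = 0*1/5 + 2/3*1/5 + 1/3*1/15 = 7/45
d_1 = (P=7/15, Q=17/45, R=7/45)
  d_2[P] = 7/15*1/5 + 17/45*7/15 + 7/45*7/15 = 77/225
  d_2[Q] = 7/15*3/5 + 17/45*1/3 + 7/45*7/15 = 323/675
  d_2[R] = 7/15*1/5 + 17/45*1/5 + 7/45*1/15 = 121/675
d_2 = (P=77/225, Q=323/675, R=121/675)
  d_3[P] = 77/225*1/5 + 323/675*7/15 + 121/675*7/15 = 1267/3375
  d_3[Q] = 77/225*3/5 + 323/675*1/3 + 121/675*7/15 = 4541/10125
  d_3[R] = 77/225*1/5 + 323/675*1/5 + 121/675*1/15 = 1783/10125
d_3 = (P=1267/3375, Q=4541/10125, R=1783/10125)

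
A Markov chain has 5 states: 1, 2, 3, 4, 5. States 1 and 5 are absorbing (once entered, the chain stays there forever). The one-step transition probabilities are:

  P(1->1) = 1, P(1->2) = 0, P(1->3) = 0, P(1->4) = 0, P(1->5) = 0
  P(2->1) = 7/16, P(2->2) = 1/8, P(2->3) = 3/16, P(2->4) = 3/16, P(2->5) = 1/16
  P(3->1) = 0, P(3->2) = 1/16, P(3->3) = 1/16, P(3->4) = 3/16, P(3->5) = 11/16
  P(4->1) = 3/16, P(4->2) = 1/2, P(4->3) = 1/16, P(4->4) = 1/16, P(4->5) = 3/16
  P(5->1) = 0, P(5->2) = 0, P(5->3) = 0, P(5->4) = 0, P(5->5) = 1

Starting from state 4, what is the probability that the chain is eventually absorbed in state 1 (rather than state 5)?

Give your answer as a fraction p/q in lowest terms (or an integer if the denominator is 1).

Let a_i = P(absorbed in 1 | start in state i).
Boundary conditions: a_1 = 1, a_5 = 0.
For each transient state i, a_i = sum_j P(i->j) * a_j:
  a_2 = 7/16*a_1 + 1/8*a_2 + 3/16*a_3 + 3/16*a_4 + 1/16*a_5
  a_3 = 0*a_1 + 1/16*a_2 + 1/16*a_3 + 3/16*a_4 + 11/16*a_5
  a_4 = 3/16*a_1 + 1/2*a_2 + 1/16*a_3 + 1/16*a_4 + 3/16*a_5

Substituting a_1 = 1 and a_5 = 0, rearrange to (I - Q) a = r where r[i] = P(i -> 1):
  [7/8, -3/16, -3/16] . (a_2, a_3, a_4) = 7/16
  [-1/16, 15/16, -3/16] . (a_2, a_3, a_4) = 0
  [-1/2, -1/16, 15/16] . (a_2, a_3, a_4) = 3/16

Solving yields:
  a_2 = 143/219
  a_3 = 34/219
  a_4 = 367/657

Starting state is 4, so the absorption probability is a_4 = 367/657.

Answer: 367/657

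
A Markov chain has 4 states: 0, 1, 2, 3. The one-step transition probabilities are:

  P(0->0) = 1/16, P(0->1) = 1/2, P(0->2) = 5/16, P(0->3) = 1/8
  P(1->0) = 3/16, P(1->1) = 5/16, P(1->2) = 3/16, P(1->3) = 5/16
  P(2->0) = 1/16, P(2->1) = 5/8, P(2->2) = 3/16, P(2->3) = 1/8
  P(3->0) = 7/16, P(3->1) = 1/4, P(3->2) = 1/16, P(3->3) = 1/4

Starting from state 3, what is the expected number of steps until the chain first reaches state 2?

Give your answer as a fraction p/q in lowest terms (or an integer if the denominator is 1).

Let h_i = expected steps to first reach 2 from state i.
Boundary: h_2 = 0.
First-step equations for the other states:
  h_0 = 1 + 1/16*h_0 + 1/2*h_1 + 5/16*h_2 + 1/8*h_3
  h_1 = 1 + 3/16*h_0 + 5/16*h_1 + 3/16*h_2 + 5/16*h_3
  h_3 = 1 + 7/16*h_0 + 1/4*h_1 + 1/16*h_2 + 1/4*h_3

Substituting h_2 = 0 and rearranging gives the linear system (I - Q) h = 1:
  [15/16, -1/2, -1/8] . (h_0, h_1, h_3) = 1
  [-3/16, 11/16, -5/16] . (h_0, h_1, h_3) = 1
  [-7/16, -1/4, 3/4] . (h_0, h_1, h_3) = 1

Solving yields:
  h_0 = 2224/467
  h_1 = 2544/467
  h_3 = 2768/467

Starting state is 3, so the expected hitting time is h_3 = 2768/467.

Answer: 2768/467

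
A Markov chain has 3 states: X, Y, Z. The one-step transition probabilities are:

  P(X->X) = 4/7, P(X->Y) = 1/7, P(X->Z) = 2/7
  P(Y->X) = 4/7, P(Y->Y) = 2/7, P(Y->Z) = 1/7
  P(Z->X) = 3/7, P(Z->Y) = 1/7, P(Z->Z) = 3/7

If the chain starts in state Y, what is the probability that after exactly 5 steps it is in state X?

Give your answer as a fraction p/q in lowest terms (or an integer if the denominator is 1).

Answer: 8874/16807

Derivation:
Computing P^5 by repeated multiplication:
P^1 =
  X: [4/7, 1/7, 2/7]
  Y: [4/7, 2/7, 1/7]
  Z: [3/7, 1/7, 3/7]
P^2 =
  X: [26/49, 8/49, 15/49]
  Y: [27/49, 9/49, 13/49]
  Z: [25/49, 8/49, 16/49]
P^3 =
  X: [181/343, 57/343, 15/49]
  Y: [183/343, 58/343, 102/343]
  Z: [180/343, 57/343, 106/343]
P^4 =
  X: [181/343, 400/2401, 734/2401]
  Y: [1270/2401, 401/2401, 730/2401]
  Z: [1266/2401, 400/2401, 15/49]
P^5 =
  X: [8870/16807, 2801/16807, 5136/16807]
  Y: [8874/16807, 2802/16807, 733/2401]
  Z: [181/343, 2801/16807, 5137/16807]

(P^5)[Y -> X] = 8874/16807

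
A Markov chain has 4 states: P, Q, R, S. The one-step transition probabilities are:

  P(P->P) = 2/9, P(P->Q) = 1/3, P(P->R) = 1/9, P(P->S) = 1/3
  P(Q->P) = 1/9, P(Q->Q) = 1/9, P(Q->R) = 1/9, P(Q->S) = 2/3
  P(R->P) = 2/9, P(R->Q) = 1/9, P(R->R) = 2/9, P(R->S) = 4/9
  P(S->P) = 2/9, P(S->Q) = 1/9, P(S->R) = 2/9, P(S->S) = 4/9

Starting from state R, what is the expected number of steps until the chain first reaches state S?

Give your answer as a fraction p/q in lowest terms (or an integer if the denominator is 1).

Answer: 747/341

Derivation:
Let h_i = expected steps to first reach S from state i.
Boundary: h_S = 0.
First-step equations for the other states:
  h_P = 1 + 2/9*h_P + 1/3*h_Q + 1/9*h_R + 1/3*h_S
  h_Q = 1 + 1/9*h_P + 1/9*h_Q + 1/9*h_R + 2/3*h_S
  h_R = 1 + 2/9*h_P + 1/9*h_Q + 2/9*h_R + 4/9*h_S

Substituting h_S = 0 and rearranging gives the linear system (I - Q) h = 1:
  [7/9, -1/3, -1/9] . (h_P, h_Q, h_R) = 1
  [-1/9, 8/9, -1/9] . (h_P, h_Q, h_R) = 1
  [-2/9, -1/9, 7/9] . (h_P, h_Q, h_R) = 1

Solving yields:
  h_P = 72/31
  h_Q = 576/341
  h_R = 747/341

Starting state is R, so the expected hitting time is h_R = 747/341.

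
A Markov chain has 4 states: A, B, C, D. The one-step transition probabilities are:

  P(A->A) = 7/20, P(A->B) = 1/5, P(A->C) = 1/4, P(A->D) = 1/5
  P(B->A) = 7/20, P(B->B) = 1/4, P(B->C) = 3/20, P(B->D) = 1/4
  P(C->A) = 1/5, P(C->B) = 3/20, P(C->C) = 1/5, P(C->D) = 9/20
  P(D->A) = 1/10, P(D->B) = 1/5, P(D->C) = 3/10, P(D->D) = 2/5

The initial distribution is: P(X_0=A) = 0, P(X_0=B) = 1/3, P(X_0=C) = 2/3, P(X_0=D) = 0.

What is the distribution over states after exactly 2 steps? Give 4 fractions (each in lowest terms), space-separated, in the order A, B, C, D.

Propagating the distribution step by step (d_{t+1} = d_t * P):
d_0 = (A=0, B=1/3, C=2/3, D=0)
  d_1[A] = 0*7/20 + 1/3*7/20 + 2/3*1/5 + 0*1/10 = 1/4
  d_1[B] = 0*1/5 + 1/3*1/4 + 2/3*3/20 + 0*1/5 = 11/60
  d_1[C] = 0*1/4 + 1/3*3/20 + 2/3*1/5 + 0*3/10 = 11/60
  d_1[D] = 0*1/5 + 1/3*1/4 + 2/3*9/20 + 0*2/5 = 23/60
d_1 = (A=1/4, B=11/60, C=11/60, D=23/60)
  d_2[A] = 1/4*7/20 + 11/60*7/20 + 11/60*1/5 + 23/60*1/10 = 17/75
  d_2[B] = 1/4*1/5 + 11/60*1/4 + 11/60*3/20 + 23/60*1/5 = 1/5
  d_2[C] = 1/4*1/4 + 11/60*3/20 + 11/60*1/5 + 23/60*3/10 = 29/120
  d_2[D] = 1/4*1/5 + 11/60*1/4 + 11/60*9/20 + 23/60*2/5 = 199/600
d_2 = (A=17/75, B=1/5, C=29/120, D=199/600)

Answer: 17/75 1/5 29/120 199/600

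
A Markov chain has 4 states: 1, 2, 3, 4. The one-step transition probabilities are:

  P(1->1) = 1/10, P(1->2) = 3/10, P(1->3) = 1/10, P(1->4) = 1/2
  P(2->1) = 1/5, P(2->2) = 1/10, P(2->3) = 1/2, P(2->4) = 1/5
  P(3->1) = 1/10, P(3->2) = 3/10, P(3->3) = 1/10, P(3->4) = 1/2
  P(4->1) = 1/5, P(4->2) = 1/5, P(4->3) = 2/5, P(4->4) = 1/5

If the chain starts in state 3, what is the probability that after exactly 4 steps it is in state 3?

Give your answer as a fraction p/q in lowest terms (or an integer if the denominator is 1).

Answer: 3039/10000

Derivation:
Computing P^4 by repeated multiplication:
P^1 =
  1: [1/10, 3/10, 1/10, 1/2]
  2: [1/5, 1/10, 1/2, 1/5]
  3: [1/10, 3/10, 1/10, 1/2]
  4: [1/5, 1/5, 2/5, 1/5]
P^2 =
  1: [9/50, 19/100, 37/100, 13/50]
  2: [13/100, 13/50, 1/5, 41/100]
  3: [9/50, 19/100, 37/100, 13/50]
  4: [7/50, 6/25, 6/25, 19/50]
P^3 =
  1: [29/200, 59/250, 127/500, 73/200]
  2: [167/1000, 207/1000, 327/1000, 299/1000]
  3: [29/200, 59/250, 127/500, 73/200]
  4: [81/500, 107/500, 31/100, 157/500]
P^4 =
  1: [1601/10000, 2163/10000, 3039/10000, 3197/10000]
  2: [753/5000, 2287/10000, 109/400, 1741/5000]
  3: [1601/10000, 2163/10000, 3039/10000, 3197/10000]
  4: [191/1250, 1129/5000, 1399/5000, 427/1250]

(P^4)[3 -> 3] = 3039/10000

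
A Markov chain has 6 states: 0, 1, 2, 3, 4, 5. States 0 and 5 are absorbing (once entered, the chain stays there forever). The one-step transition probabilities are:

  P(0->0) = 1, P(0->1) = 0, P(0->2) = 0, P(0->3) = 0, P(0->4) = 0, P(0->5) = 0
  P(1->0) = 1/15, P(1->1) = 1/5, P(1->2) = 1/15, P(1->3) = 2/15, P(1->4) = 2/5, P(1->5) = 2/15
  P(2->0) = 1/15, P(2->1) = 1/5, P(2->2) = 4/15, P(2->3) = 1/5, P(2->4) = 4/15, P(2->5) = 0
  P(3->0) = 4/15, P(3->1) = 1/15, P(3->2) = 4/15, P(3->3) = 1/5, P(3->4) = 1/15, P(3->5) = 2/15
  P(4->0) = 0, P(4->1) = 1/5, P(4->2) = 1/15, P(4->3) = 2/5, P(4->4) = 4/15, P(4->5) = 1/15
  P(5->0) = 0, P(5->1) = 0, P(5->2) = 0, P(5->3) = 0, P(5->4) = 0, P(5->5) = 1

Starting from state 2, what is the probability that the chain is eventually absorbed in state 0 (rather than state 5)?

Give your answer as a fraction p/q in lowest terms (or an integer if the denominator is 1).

Answer: 1283/2202

Derivation:
Let a_i = P(absorbed in 0 | start in state i).
Boundary conditions: a_0 = 1, a_5 = 0.
For each transient state i, a_i = sum_j P(i->j) * a_j:
  a_1 = 1/15*a_0 + 1/5*a_1 + 1/15*a_2 + 2/15*a_3 + 2/5*a_4 + 2/15*a_5
  a_2 = 1/15*a_0 + 1/5*a_1 + 4/15*a_2 + 1/5*a_3 + 4/15*a_4 + 0*a_5
  a_3 = 4/15*a_0 + 1/15*a_1 + 4/15*a_2 + 1/5*a_3 + 1/15*a_4 + 2/15*a_5
  a_4 = 0*a_0 + 1/5*a_1 + 1/15*a_2 + 2/5*a_3 + 4/15*a_4 + 1/15*a_5

Substituting a_0 = 1 and a_5 = 0, rearrange to (I - Q) a = r where r[i] = P(i -> 0):
  [4/5, -1/15, -2/15, -2/5] . (a_1, a_2, a_3, a_4) = 1/15
  [-1/5, 11/15, -1/5, -4/15] . (a_1, a_2, a_3, a_4) = 1/15
  [-1/15, -4/15, 4/5, -1/15] . (a_1, a_2, a_3, a_4) = 4/15
  [-1/5, -1/15, -2/5, 11/15] . (a_1, a_2, a_3, a_4) = 0

Solving yields:
  a_1 = 1453/2936
  a_2 = 1283/2202
  a_3 = 5393/8808
  a_4 = 4597/8808

Starting state is 2, so the absorption probability is a_2 = 1283/2202.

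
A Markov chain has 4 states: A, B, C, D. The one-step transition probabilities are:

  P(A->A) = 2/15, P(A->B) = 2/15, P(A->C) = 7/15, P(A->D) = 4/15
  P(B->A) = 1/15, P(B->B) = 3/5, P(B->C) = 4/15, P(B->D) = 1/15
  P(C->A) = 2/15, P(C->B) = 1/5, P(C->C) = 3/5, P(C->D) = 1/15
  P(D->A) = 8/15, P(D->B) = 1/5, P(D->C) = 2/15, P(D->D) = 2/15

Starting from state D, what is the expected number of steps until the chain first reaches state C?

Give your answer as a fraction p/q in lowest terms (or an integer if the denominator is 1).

Answer: 910/243

Derivation:
Let h_i = expected steps to first reach C from state i.
Boundary: h_C = 0.
First-step equations for the other states:
  h_A = 1 + 2/15*h_A + 2/15*h_B + 7/15*h_C + 4/15*h_D
  h_B = 1 + 1/15*h_A + 3/5*h_B + 4/15*h_C + 1/15*h_D
  h_D = 1 + 8/15*h_A + 1/5*h_B + 2/15*h_C + 2/15*h_D

Substituting h_C = 0 and rearranging gives the linear system (I - Q) h = 1:
  [13/15, -2/15, -4/15] . (h_A, h_B, h_D) = 1
  [-1/15, 2/5, -1/15] . (h_A, h_B, h_D) = 1
  [-8/15, -1/5, 13/15] . (h_A, h_B, h_D) = 1

Solving yields:
  h_A = 695/243
  h_B = 875/243
  h_D = 910/243

Starting state is D, so the expected hitting time is h_D = 910/243.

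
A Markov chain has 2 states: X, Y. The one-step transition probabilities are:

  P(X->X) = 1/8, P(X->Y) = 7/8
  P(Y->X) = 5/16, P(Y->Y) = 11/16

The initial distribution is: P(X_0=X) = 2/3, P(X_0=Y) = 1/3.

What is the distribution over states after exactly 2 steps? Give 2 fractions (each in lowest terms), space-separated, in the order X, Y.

Propagating the distribution step by step (d_{t+1} = d_t * P):
d_0 = (X=2/3, Y=1/3)
  d_1[X] = 2/3*1/8 + 1/3*5/16 = 3/16
  d_1[Y] = 2/3*7/8 + 1/3*11/16 = 13/16
d_1 = (X=3/16, Y=13/16)
  d_2[X] = 3/16*1/8 + 13/16*5/16 = 71/256
  d_2[Y] = 3/16*7/8 + 13/16*11/16 = 185/256
d_2 = (X=71/256, Y=185/256)

Answer: 71/256 185/256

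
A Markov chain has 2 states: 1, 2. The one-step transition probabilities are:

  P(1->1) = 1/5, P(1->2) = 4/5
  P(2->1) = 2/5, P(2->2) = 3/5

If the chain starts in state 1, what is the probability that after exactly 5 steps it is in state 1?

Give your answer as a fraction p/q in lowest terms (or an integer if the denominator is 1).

Computing P^5 by repeated multiplication:
P^1 =
  1: [1/5, 4/5]
  2: [2/5, 3/5]
P^2 =
  1: [9/25, 16/25]
  2: [8/25, 17/25]
P^3 =
  1: [41/125, 84/125]
  2: [42/125, 83/125]
P^4 =
  1: [209/625, 416/625]
  2: [208/625, 417/625]
P^5 =
  1: [1041/3125, 2084/3125]
  2: [1042/3125, 2083/3125]

(P^5)[1 -> 1] = 1041/3125

Answer: 1041/3125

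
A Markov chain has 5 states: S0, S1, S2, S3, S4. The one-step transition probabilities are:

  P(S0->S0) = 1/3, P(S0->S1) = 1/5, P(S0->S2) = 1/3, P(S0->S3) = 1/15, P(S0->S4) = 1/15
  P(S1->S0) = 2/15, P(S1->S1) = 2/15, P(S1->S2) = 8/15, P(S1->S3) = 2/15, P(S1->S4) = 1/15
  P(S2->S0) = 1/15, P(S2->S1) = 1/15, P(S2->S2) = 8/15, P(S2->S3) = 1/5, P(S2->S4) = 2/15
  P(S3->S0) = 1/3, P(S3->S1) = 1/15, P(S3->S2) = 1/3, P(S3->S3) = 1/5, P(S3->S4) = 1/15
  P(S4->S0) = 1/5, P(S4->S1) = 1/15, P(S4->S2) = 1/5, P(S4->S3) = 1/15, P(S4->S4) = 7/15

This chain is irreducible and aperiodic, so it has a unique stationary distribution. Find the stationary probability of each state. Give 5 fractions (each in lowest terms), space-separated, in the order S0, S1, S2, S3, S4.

The stationary distribution satisfies pi = pi * P, i.e.:
  pi_S0 = 1/3*pi_S0 + 2/15*pi_S1 + 1/15*pi_S2 + 1/3*pi_S3 + 1/5*pi_S4
  pi_S1 = 1/5*pi_S0 + 2/15*pi_S1 + 1/15*pi_S2 + 1/15*pi_S3 + 1/15*pi_S4
  pi_S2 = 1/3*pi_S0 + 8/15*pi_S1 + 8/15*pi_S2 + 1/3*pi_S3 + 1/5*pi_S4
  pi_S3 = 1/15*pi_S0 + 2/15*pi_S1 + 1/5*pi_S2 + 1/5*pi_S3 + 1/15*pi_S4
  pi_S4 = 1/15*pi_S0 + 1/15*pi_S1 + 2/15*pi_S2 + 1/15*pi_S3 + 7/15*pi_S4
with normalization: pi_S0 + pi_S1 + pi_S2 + pi_S3 + pi_S4 = 1.

Using the first 4 balance equations plus normalization, the linear system A*pi = b is:
  [-2/3, 2/15, 1/15, 1/3, 1/5] . pi = 0
  [1/5, -13/15, 1/15, 1/15, 1/15] . pi = 0
  [1/3, 8/15, -7/15, 1/3, 1/5] . pi = 0
  [1/15, 2/15, 1/5, -4/5, 1/15] . pi = 0
  [1, 1, 1, 1, 1] . pi = 1

Solving yields:
  pi_S0 = 1093/5997
  pi_S1 = 1169/11994
  pi_S2 = 3317/7996
  pi_S3 = 889/5997
  pi_S4 = 1257/7996

Verification (pi * P):
  1093/5997*1/3 + 1169/11994*2/15 + 3317/7996*1/15 + 889/5997*1/3 + 1257/7996*1/5 = 1093/5997 = pi_S0  (ok)
  1093/5997*1/5 + 1169/11994*2/15 + 3317/7996*1/15 + 889/5997*1/15 + 1257/7996*1/15 = 1169/11994 = pi_S1  (ok)
  1093/5997*1/3 + 1169/11994*8/15 + 3317/7996*8/15 + 889/5997*1/3 + 1257/7996*1/5 = 3317/7996 = pi_S2  (ok)
  1093/5997*1/15 + 1169/11994*2/15 + 3317/7996*1/5 + 889/5997*1/5 + 1257/7996*1/15 = 889/5997 = pi_S3  (ok)
  1093/5997*1/15 + 1169/11994*1/15 + 3317/7996*2/15 + 889/5997*1/15 + 1257/7996*7/15 = 1257/7996 = pi_S4  (ok)

Answer: 1093/5997 1169/11994 3317/7996 889/5997 1257/7996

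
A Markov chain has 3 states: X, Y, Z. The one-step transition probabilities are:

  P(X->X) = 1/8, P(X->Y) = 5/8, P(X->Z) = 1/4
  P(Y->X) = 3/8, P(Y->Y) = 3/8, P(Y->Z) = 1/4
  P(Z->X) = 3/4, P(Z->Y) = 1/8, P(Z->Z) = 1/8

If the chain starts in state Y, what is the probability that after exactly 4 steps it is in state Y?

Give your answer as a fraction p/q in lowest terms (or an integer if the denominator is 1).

Answer: 105/256

Derivation:
Computing P^4 by repeated multiplication:
P^1 =
  X: [1/8, 5/8, 1/4]
  Y: [3/8, 3/8, 1/4]
  Z: [3/4, 1/8, 1/8]
P^2 =
  X: [7/16, 11/32, 7/32]
  Y: [3/8, 13/32, 7/32]
  Z: [15/64, 17/32, 15/64]
P^3 =
  X: [89/256, 55/128, 57/256]
  Y: [93/256, 53/128, 57/256]
  Z: [207/512, 3/8, 113/512]
P^4 =
  X: [761/2048, 13/32, 455/2048]
  Y: [753/2048, 105/256, 455/2048]
  Z: [1461/4096, 431/1024, 911/4096]

(P^4)[Y -> Y] = 105/256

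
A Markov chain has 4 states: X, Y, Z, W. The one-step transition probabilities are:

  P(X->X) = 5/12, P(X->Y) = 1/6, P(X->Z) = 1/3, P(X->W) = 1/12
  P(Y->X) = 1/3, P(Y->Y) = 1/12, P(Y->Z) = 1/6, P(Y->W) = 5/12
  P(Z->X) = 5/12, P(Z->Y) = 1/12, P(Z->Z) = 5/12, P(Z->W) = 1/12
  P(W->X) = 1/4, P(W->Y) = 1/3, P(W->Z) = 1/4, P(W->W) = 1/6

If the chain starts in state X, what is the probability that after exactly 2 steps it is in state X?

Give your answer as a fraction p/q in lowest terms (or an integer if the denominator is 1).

Answer: 7/18

Derivation:
Computing P^2 by repeated multiplication:
P^1 =
  X: [5/12, 1/6, 1/3, 1/12]
  Y: [1/3, 1/12, 1/6, 5/12]
  Z: [5/12, 1/12, 5/12, 1/12]
  W: [1/4, 1/3, 1/4, 1/6]
P^2 =
  X: [7/18, 5/36, 47/144, 7/48]
  Y: [49/144, 31/144, 43/144, 7/48]
  Z: [19/48, 5/36, 25/72, 17/144]
  W: [13/36, 7/48, 41/144, 5/24]

(P^2)[X -> X] = 7/18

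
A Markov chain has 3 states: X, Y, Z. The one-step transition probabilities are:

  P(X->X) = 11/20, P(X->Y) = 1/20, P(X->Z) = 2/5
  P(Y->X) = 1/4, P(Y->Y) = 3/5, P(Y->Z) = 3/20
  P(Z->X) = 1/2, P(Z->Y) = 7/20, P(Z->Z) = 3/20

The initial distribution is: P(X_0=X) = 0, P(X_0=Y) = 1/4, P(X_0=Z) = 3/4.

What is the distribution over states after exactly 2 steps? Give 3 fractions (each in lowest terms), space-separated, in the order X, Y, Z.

Answer: 67/160 103/320 83/320

Derivation:
Propagating the distribution step by step (d_{t+1} = d_t * P):
d_0 = (X=0, Y=1/4, Z=3/4)
  d_1[X] = 0*11/20 + 1/4*1/4 + 3/4*1/2 = 7/16
  d_1[Y] = 0*1/20 + 1/4*3/5 + 3/4*7/20 = 33/80
  d_1[Z] = 0*2/5 + 1/4*3/20 + 3/4*3/20 = 3/20
d_1 = (X=7/16, Y=33/80, Z=3/20)
  d_2[X] = 7/16*11/20 + 33/80*1/4 + 3/20*1/2 = 67/160
  d_2[Y] = 7/16*1/20 + 33/80*3/5 + 3/20*7/20 = 103/320
  d_2[Z] = 7/16*2/5 + 33/80*3/20 + 3/20*3/20 = 83/320
d_2 = (X=67/160, Y=103/320, Z=83/320)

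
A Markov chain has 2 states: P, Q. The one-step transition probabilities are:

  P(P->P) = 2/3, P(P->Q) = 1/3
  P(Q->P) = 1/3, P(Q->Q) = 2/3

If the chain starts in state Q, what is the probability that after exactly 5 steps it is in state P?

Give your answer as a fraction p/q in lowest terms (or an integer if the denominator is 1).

Answer: 121/243

Derivation:
Computing P^5 by repeated multiplication:
P^1 =
  P: [2/3, 1/3]
  Q: [1/3, 2/3]
P^2 =
  P: [5/9, 4/9]
  Q: [4/9, 5/9]
P^3 =
  P: [14/27, 13/27]
  Q: [13/27, 14/27]
P^4 =
  P: [41/81, 40/81]
  Q: [40/81, 41/81]
P^5 =
  P: [122/243, 121/243]
  Q: [121/243, 122/243]

(P^5)[Q -> P] = 121/243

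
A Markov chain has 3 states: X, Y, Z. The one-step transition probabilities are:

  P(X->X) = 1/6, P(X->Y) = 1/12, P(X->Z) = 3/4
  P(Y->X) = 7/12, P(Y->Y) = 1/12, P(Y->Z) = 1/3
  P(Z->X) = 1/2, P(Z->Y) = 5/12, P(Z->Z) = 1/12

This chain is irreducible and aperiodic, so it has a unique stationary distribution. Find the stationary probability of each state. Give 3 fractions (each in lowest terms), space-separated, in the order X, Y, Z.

The stationary distribution satisfies pi = pi * P, i.e.:
  pi_X = 1/6*pi_X + 7/12*pi_Y + 1/2*pi_Z
  pi_Y = 1/12*pi_X + 1/12*pi_Y + 5/12*pi_Z
  pi_Z = 3/4*pi_X + 1/3*pi_Y + 1/12*pi_Z
with normalization: pi_X + pi_Y + pi_Z = 1.

Using the first 2 balance equations plus normalization, the linear system A*pi = b is:
  [-5/6, 7/12, 1/2] . pi = 0
  [1/12, -11/12, 5/12] . pi = 0
  [1, 1, 1] . pi = 1

Solving yields:
  pi_X = 101/260
  pi_Y = 14/65
  pi_Z = 103/260

Verification (pi * P):
  101/260*1/6 + 14/65*7/12 + 103/260*1/2 = 101/260 = pi_X  (ok)
  101/260*1/12 + 14/65*1/12 + 103/260*5/12 = 14/65 = pi_Y  (ok)
  101/260*3/4 + 14/65*1/3 + 103/260*1/12 = 103/260 = pi_Z  (ok)

Answer: 101/260 14/65 103/260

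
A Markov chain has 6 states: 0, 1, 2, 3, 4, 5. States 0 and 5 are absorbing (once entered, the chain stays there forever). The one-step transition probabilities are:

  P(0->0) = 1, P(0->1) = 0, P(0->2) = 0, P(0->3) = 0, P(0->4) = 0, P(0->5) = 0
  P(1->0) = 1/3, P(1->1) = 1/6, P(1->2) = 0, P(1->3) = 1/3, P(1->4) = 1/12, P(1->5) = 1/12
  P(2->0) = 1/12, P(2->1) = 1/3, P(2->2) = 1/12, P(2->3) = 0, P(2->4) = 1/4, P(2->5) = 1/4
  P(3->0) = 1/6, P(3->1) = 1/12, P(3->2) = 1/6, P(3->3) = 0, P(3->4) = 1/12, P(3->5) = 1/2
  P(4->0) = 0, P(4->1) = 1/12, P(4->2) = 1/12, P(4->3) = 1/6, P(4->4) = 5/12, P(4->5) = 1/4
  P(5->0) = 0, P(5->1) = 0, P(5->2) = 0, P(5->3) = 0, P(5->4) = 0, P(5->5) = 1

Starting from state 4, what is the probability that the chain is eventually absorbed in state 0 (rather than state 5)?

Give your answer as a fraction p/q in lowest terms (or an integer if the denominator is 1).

Let a_i = P(absorbed in 0 | start in state i).
Boundary conditions: a_0 = 1, a_5 = 0.
For each transient state i, a_i = sum_j P(i->j) * a_j:
  a_1 = 1/3*a_0 + 1/6*a_1 + 0*a_2 + 1/3*a_3 + 1/12*a_4 + 1/12*a_5
  a_2 = 1/12*a_0 + 1/3*a_1 + 1/12*a_2 + 0*a_3 + 1/4*a_4 + 1/4*a_5
  a_3 = 1/6*a_0 + 1/12*a_1 + 1/6*a_2 + 0*a_3 + 1/12*a_4 + 1/2*a_5
  a_4 = 0*a_0 + 1/12*a_1 + 1/12*a_2 + 1/6*a_3 + 5/12*a_4 + 1/4*a_5

Substituting a_0 = 1 and a_5 = 0, rearrange to (I - Q) a = r where r[i] = P(i -> 0):
  [5/6, 0, -1/3, -1/12] . (a_1, a_2, a_3, a_4) = 1/3
  [-1/3, 11/12, 0, -1/4] . (a_1, a_2, a_3, a_4) = 1/12
  [-1/12, -1/6, 1, -1/12] . (a_1, a_2, a_3, a_4) = 1/6
  [-1/12, -1/12, -1/6, 7/12] . (a_1, a_2, a_3, a_4) = 0

Solving yields:
  a_1 = 2064/3859
  a_2 = 1319/3859
  a_3 = 2203/7718
  a_4 = 798/3859

Starting state is 4, so the absorption probability is a_4 = 798/3859.

Answer: 798/3859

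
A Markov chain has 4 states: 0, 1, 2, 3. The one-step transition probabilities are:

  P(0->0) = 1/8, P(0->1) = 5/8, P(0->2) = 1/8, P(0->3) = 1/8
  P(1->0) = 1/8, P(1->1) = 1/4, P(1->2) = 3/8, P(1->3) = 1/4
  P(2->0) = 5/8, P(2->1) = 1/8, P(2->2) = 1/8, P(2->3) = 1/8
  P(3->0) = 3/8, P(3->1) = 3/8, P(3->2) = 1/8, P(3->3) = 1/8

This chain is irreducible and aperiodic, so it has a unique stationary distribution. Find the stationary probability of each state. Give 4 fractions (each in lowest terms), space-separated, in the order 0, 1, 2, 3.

The stationary distribution satisfies pi = pi * P, i.e.:
  pi_0 = 1/8*pi_0 + 1/8*pi_1 + 5/8*pi_2 + 3/8*pi_3
  pi_1 = 5/8*pi_0 + 1/4*pi_1 + 1/8*pi_2 + 3/8*pi_3
  pi_2 = 1/8*pi_0 + 3/8*pi_1 + 1/8*pi_2 + 1/8*pi_3
  pi_3 = 1/8*pi_0 + 1/4*pi_1 + 1/8*pi_2 + 1/8*pi_3
with normalization: pi_0 + pi_1 + pi_2 + pi_3 = 1.

Using the first 3 balance equations plus normalization, the linear system A*pi = b is:
  [-7/8, 1/8, 5/8, 3/8] . pi = 0
  [5/8, -3/4, 1/8, 3/8] . pi = 0
  [1/8, 3/8, -7/8, 1/8] . pi = 0
  [1, 1, 1, 1] . pi = 1

Solving yields:
  pi_0 = 107/392
  pi_1 = 17/49
  pi_2 = 83/392
  pi_3 = 33/196

Verification (pi * P):
  107/392*1/8 + 17/49*1/8 + 83/392*5/8 + 33/196*3/8 = 107/392 = pi_0  (ok)
  107/392*5/8 + 17/49*1/4 + 83/392*1/8 + 33/196*3/8 = 17/49 = pi_1  (ok)
  107/392*1/8 + 17/49*3/8 + 83/392*1/8 + 33/196*1/8 = 83/392 = pi_2  (ok)
  107/392*1/8 + 17/49*1/4 + 83/392*1/8 + 33/196*1/8 = 33/196 = pi_3  (ok)

Answer: 107/392 17/49 83/392 33/196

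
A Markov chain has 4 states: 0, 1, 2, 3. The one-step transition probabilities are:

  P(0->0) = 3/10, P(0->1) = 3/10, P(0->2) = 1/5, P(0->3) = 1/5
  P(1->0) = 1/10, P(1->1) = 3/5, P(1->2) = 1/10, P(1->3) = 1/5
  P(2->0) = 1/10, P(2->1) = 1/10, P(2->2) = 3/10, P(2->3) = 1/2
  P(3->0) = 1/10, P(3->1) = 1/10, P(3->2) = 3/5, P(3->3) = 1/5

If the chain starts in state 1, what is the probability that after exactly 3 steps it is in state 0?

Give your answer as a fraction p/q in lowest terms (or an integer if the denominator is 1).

Computing P^3 by repeated multiplication:
P^1 =
  0: [3/10, 3/10, 1/5, 1/5]
  1: [1/10, 3/5, 1/10, 1/5]
  2: [1/10, 1/10, 3/10, 1/2]
  3: [1/10, 1/10, 3/5, 1/5]
P^2 =
  0: [4/25, 31/100, 27/100, 13/50]
  1: [3/25, 21/50, 23/100, 23/100]
  2: [3/25, 17/100, 21/50, 29/100]
  3: [3/25, 17/100, 33/100, 19/50]
P^3 =
  0: [33/250, 287/1000, 3/10, 281/1000]
  1: [31/250, 167/500, 273/1000, 269/1000]
  2: [31/250, 209/1000, 341/1000, 163/500]
  3: [31/250, 209/1000, 46/125, 299/1000]

(P^3)[1 -> 0] = 31/250

Answer: 31/250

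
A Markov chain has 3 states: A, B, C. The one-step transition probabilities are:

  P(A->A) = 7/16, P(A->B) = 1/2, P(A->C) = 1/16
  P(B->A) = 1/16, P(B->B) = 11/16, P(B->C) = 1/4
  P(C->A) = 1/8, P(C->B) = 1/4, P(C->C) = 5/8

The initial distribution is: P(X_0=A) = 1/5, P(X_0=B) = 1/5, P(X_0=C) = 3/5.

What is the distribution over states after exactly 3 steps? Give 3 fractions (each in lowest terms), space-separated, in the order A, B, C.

Answer: 1481/10240 10067/20480 7451/20480

Derivation:
Propagating the distribution step by step (d_{t+1} = d_t * P):
d_0 = (A=1/5, B=1/5, C=3/5)
  d_1[A] = 1/5*7/16 + 1/5*1/16 + 3/5*1/8 = 7/40
  d_1[B] = 1/5*1/2 + 1/5*11/16 + 3/5*1/4 = 31/80
  d_1[C] = 1/5*1/16 + 1/5*1/4 + 3/5*5/8 = 7/16
d_1 = (A=7/40, B=31/80, C=7/16)
  d_2[A] = 7/40*7/16 + 31/80*1/16 + 7/16*1/8 = 199/1280
  d_2[B] = 7/40*1/2 + 31/80*11/16 + 7/16*1/4 = 593/1280
  d_2[C] = 7/40*1/16 + 31/80*1/4 + 7/16*5/8 = 61/160
d_2 = (A=199/1280, B=593/1280, C=61/160)
  d_3[A] = 199/1280*7/16 + 593/1280*1/16 + 61/160*1/8 = 1481/10240
  d_3[B] = 199/1280*1/2 + 593/1280*11/16 + 61/160*1/4 = 10067/20480
  d_3[C] = 199/1280*1/16 + 593/1280*1/4 + 61/160*5/8 = 7451/20480
d_3 = (A=1481/10240, B=10067/20480, C=7451/20480)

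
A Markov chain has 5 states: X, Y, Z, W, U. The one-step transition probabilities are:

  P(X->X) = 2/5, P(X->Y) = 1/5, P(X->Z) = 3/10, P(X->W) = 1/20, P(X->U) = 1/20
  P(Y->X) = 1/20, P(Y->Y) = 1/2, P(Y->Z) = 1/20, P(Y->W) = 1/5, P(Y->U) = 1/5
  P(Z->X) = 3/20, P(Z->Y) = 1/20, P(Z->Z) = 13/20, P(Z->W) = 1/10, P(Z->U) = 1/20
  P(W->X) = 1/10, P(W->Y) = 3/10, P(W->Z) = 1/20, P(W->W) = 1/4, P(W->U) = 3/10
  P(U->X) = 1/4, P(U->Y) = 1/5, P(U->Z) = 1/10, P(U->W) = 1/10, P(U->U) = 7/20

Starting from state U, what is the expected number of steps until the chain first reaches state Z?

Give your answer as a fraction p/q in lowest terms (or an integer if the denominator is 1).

Answer: 9820/1149

Derivation:
Let h_i = expected steps to first reach Z from state i.
Boundary: h_Z = 0.
First-step equations for the other states:
  h_X = 1 + 2/5*h_X + 1/5*h_Y + 3/10*h_Z + 1/20*h_W + 1/20*h_U
  h_Y = 1 + 1/20*h_X + 1/2*h_Y + 1/20*h_Z + 1/5*h_W + 1/5*h_U
  h_W = 1 + 1/10*h_X + 3/10*h_Y + 1/20*h_Z + 1/4*h_W + 3/10*h_U
  h_U = 1 + 1/4*h_X + 1/5*h_Y + 1/10*h_Z + 1/10*h_W + 7/20*h_U

Substituting h_Z = 0 and rearranging gives the linear system (I - Q) h = 1:
  [3/5, -1/5, -1/20, -1/20] . (h_X, h_Y, h_W, h_U) = 1
  [-1/20, 1/2, -1/5, -1/5] . (h_X, h_Y, h_W, h_U) = 1
  [-1/10, -3/10, 3/4, -3/10] . (h_X, h_Y, h_W, h_U) = 1
  [-1/4, -1/5, -1/10, 13/20] . (h_X, h_Y, h_W, h_U) = 1

Solving yields:
  h_X = 2480/383
  h_Y = 3790/383
  h_W = 11000/1149
  h_U = 9820/1149

Starting state is U, so the expected hitting time is h_U = 9820/1149.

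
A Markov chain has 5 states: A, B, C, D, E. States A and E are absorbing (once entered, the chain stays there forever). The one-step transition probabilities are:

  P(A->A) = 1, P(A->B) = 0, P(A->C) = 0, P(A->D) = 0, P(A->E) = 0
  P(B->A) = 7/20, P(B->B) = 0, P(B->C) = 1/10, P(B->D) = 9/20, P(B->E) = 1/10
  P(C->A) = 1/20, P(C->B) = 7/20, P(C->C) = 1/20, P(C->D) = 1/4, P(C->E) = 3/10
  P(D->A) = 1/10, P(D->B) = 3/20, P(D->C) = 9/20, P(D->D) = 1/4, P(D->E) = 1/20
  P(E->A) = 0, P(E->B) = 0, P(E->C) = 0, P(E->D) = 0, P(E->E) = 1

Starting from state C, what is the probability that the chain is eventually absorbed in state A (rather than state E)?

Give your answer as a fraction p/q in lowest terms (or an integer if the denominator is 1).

Let a_i = P(absorbed in A | start in state i).
Boundary conditions: a_A = 1, a_E = 0.
For each transient state i, a_i = sum_j P(i->j) * a_j:
  a_B = 7/20*a_A + 0*a_B + 1/10*a_C + 9/20*a_D + 1/10*a_E
  a_C = 1/20*a_A + 7/20*a_B + 1/20*a_C + 1/4*a_D + 3/10*a_E
  a_D = 1/10*a_A + 3/20*a_B + 9/20*a_C + 1/4*a_D + 1/20*a_E

Substituting a_A = 1 and a_E = 0, rearrange to (I - Q) a = r where r[i] = P(i -> A):
  [1, -1/10, -9/20] . (a_B, a_C, a_D) = 7/20
  [-7/20, 19/20, -1/4] . (a_B, a_C, a_D) = 1/20
  [-3/20, -9/20, 3/4] . (a_B, a_C, a_D) = 1/10

Solving yields:
  a_B = 2153/3480
  a_C = 1439/3480
  a_D = 293/580

Starting state is C, so the absorption probability is a_C = 1439/3480.

Answer: 1439/3480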